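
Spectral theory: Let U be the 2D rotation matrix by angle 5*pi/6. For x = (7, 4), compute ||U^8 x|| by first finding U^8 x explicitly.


U is a rotation by theta = 5*pi/6
U^8 = rotation by 8*theta = 40*pi/6 = 4*pi/6 (mod 2*pi)
cos(4*pi/6) = -0.5000, sin(4*pi/6) = 0.8660
U^8 x = (-0.5000 * 7 - 0.8660 * 4, 0.8660 * 7 + -0.5000 * 4)
= (-6.9641, 4.0622)
||U^8 x|| = sqrt((-6.9641)^2 + 4.0622^2) = sqrt(65.0000) = 8.0623

8.0623


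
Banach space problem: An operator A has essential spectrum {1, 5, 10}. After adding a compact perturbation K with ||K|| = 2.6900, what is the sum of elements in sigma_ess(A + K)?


By Weyl's theorem, the essential spectrum is invariant under compact perturbations.
sigma_ess(A + K) = sigma_ess(A) = {1, 5, 10}
Sum = 1 + 5 + 10 = 16

16


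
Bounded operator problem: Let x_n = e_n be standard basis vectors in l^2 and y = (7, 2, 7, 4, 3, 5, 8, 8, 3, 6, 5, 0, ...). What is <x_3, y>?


x_3 = e_3 is the standard basis vector with 1 in position 3.
<x_3, y> = y_3 = 7
As n -> infinity, <x_n, y> -> 0, confirming weak convergence of (x_n) to 0.

7


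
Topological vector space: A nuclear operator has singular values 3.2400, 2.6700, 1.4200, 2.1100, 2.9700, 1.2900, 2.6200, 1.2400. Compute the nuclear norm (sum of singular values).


The nuclear norm is the sum of all singular values.
||T||_1 = 3.2400 + 2.6700 + 1.4200 + 2.1100 + 2.9700 + 1.2900 + 2.6200 + 1.2400
= 17.5600

17.5600


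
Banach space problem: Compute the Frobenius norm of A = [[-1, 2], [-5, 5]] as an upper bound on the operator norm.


||A||_F^2 = sum a_ij^2
= (-1)^2 + 2^2 + (-5)^2 + 5^2
= 1 + 4 + 25 + 25 = 55
||A||_F = sqrt(55) = 7.4162

7.4162


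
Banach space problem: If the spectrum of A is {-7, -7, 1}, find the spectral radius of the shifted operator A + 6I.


Spectrum of A + 6I = {-1, -1, 7}
Spectral radius = max |lambda| over the shifted spectrum
= max(1, 1, 7) = 7

7


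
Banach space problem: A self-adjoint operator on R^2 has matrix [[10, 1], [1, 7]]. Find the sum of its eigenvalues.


For a self-adjoint (symmetric) matrix, the eigenvalues are real.
The sum of eigenvalues equals the trace of the matrix.
trace = 10 + 7 = 17

17


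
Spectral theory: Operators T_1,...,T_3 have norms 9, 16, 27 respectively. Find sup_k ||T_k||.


By the Uniform Boundedness Principle, the supremum of norms is finite.
sup_k ||T_k|| = max(9, 16, 27) = 27

27


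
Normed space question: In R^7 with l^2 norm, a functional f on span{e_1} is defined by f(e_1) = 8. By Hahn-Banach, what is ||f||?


The norm of f is given by ||f|| = sup_{||x||=1} |f(x)|.
On span{e_1}, ||e_1|| = 1, so ||f|| = |f(e_1)| / ||e_1||
= |8| / 1 = 8.0000

8.0000


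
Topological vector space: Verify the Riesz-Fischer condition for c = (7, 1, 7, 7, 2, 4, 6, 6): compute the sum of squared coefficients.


sum |c_n|^2 = 7^2 + 1^2 + 7^2 + 7^2 + 2^2 + 4^2 + 6^2 + 6^2
= 49 + 1 + 49 + 49 + 4 + 16 + 36 + 36
= 240

240


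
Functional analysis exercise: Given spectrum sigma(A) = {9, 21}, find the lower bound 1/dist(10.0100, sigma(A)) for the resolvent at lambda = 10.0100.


dist(10.0100, {9, 21}) = min(|10.0100 - 9|, |10.0100 - 21|)
= min(1.0100, 10.9900) = 1.0100
Resolvent bound = 1/1.0100 = 0.9901

0.9901


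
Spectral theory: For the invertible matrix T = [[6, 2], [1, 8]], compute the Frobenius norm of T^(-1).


det(T) = 6*8 - 2*1 = 46
T^(-1) = (1/46) * [[8, -2], [-1, 6]] = [[0.1739, -0.0435], [-0.0217, 0.1304]]
||T^(-1)||_F^2 = 0.1739^2 + (-0.0435)^2 + (-0.0217)^2 + 0.1304^2 = 0.0496
||T^(-1)||_F = sqrt(0.0496) = 0.2228

0.2228


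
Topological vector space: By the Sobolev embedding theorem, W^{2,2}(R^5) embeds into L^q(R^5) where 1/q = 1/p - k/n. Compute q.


Using the Sobolev embedding formula: 1/q = 1/p - k/n
1/q = 1/2 - 2/5 = 1/10
q = 1/(1/10) = 10

10.0000


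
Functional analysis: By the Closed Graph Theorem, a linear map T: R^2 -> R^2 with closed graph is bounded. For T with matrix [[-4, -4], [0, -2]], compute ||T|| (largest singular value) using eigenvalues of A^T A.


A^T A = [[16, 16], [16, 20]]
trace(A^T A) = 36, det(A^T A) = 64
discriminant = 36^2 - 4*64 = 1040
Largest eigenvalue of A^T A = (trace + sqrt(disc))/2 = 34.1245
||T|| = sqrt(34.1245) = 5.8416

5.8416


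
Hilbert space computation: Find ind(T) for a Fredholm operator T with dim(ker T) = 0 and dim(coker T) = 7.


The Fredholm index is defined as ind(T) = dim(ker T) - dim(coker T)
= 0 - 7
= -7

-7


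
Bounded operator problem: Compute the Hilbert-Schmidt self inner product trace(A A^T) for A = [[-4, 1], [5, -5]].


trace(A * A^T) = sum of squares of all entries
= (-4)^2 + 1^2 + 5^2 + (-5)^2
= 16 + 1 + 25 + 25
= 67

67


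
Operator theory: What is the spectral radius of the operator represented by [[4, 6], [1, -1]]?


For a 2x2 matrix, eigenvalues satisfy lambda^2 - (trace)*lambda + det = 0
trace = 4 + -1 = 3
det = 4*-1 - 6*1 = -10
discriminant = 3^2 - 4*(-10) = 49
spectral radius = max |eigenvalue| = 5.0000

5.0000


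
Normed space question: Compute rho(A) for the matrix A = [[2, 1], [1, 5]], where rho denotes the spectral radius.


For a 2x2 matrix, eigenvalues satisfy lambda^2 - (trace)*lambda + det = 0
trace = 2 + 5 = 7
det = 2*5 - 1*1 = 9
discriminant = 7^2 - 4*(9) = 13
spectral radius = max |eigenvalue| = 5.3028

5.3028


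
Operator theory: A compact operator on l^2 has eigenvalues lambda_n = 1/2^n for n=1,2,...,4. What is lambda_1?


The eigenvalue formula gives lambda_1 = 1/2^1
= 1/2
= 0.5000

0.5000


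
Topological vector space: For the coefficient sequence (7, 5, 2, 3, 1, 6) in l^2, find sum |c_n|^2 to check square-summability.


sum |c_n|^2 = 7^2 + 5^2 + 2^2 + 3^2 + 1^2 + 6^2
= 49 + 25 + 4 + 9 + 1 + 36
= 124

124


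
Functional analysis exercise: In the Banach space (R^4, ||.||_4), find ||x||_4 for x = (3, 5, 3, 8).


The l^4 norm = (sum |x_i|^4)^(1/4)
Sum of 4th powers = 81 + 625 + 81 + 4096 = 4883
||x||_4 = (4883)^(1/4) = 8.3593

8.3593


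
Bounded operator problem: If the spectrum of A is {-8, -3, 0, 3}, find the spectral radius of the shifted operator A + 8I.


Spectrum of A + 8I = {0, 5, 8, 11}
Spectral radius = max |lambda| over the shifted spectrum
= max(0, 5, 8, 11) = 11

11


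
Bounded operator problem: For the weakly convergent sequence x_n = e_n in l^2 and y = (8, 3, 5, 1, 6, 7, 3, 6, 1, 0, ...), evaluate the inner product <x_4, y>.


x_4 = e_4 is the standard basis vector with 1 in position 4.
<x_4, y> = y_4 = 1
As n -> infinity, <x_n, y> -> 0, confirming weak convergence of (x_n) to 0.

1


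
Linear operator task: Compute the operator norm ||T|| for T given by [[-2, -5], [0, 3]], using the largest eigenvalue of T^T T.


A^T A = [[4, 10], [10, 34]]
trace(A^T A) = 38, det(A^T A) = 36
discriminant = 38^2 - 4*36 = 1300
Largest eigenvalue of A^T A = (trace + sqrt(disc))/2 = 37.0278
||T|| = sqrt(37.0278) = 6.0850

6.0850


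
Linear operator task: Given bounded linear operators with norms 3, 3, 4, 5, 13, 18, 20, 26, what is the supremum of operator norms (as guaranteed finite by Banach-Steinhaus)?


By the Uniform Boundedness Principle, the supremum of norms is finite.
sup_k ||T_k|| = max(3, 3, 4, 5, 13, 18, 20, 26) = 26

26


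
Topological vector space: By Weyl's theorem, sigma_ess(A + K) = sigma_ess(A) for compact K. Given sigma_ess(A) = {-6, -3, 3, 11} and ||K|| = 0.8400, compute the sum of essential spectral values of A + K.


By Weyl's theorem, the essential spectrum is invariant under compact perturbations.
sigma_ess(A + K) = sigma_ess(A) = {-6, -3, 3, 11}
Sum = -6 + -3 + 3 + 11 = 5

5


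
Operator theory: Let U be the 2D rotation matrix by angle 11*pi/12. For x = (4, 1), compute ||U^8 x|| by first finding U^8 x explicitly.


U is a rotation by theta = 11*pi/12
U^8 = rotation by 8*theta = 88*pi/12 = 16*pi/12 (mod 2*pi)
cos(16*pi/12) = -0.5000, sin(16*pi/12) = -0.8660
U^8 x = (-0.5000 * 4 - -0.8660 * 1, -0.8660 * 4 + -0.5000 * 1)
= (-1.1340, -3.9641)
||U^8 x|| = sqrt((-1.1340)^2 + (-3.9641)^2) = sqrt(17.0000) = 4.1231

4.1231


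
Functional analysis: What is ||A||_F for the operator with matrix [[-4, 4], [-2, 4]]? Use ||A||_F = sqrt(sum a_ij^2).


||A||_F^2 = sum a_ij^2
= (-4)^2 + 4^2 + (-2)^2 + 4^2
= 16 + 16 + 4 + 16 = 52
||A||_F = sqrt(52) = 7.2111

7.2111


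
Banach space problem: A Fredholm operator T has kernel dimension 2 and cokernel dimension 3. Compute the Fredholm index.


The Fredholm index is defined as ind(T) = dim(ker T) - dim(coker T)
= 2 - 3
= -1

-1


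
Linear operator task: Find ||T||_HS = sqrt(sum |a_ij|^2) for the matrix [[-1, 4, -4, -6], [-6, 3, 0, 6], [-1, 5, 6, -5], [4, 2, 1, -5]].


The Hilbert-Schmidt norm is sqrt(sum of squares of all entries).
Sum of squares = (-1)^2 + 4^2 + (-4)^2 + (-6)^2 + (-6)^2 + 3^2 + 0^2 + 6^2 + (-1)^2 + 5^2 + 6^2 + (-5)^2 + 4^2 + 2^2 + 1^2 + (-5)^2
= 1 + 16 + 16 + 36 + 36 + 9 + 0 + 36 + 1 + 25 + 36 + 25 + 16 + 4 + 1 + 25 = 283
||T||_HS = sqrt(283) = 16.8226

16.8226


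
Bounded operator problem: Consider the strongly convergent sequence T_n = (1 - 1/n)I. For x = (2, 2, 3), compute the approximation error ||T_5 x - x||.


T_5 x - x = (1 - 1/5)x - x = -x/5
||x|| = sqrt(17) = 4.1231
||T_5 x - x|| = ||x||/5 = 4.1231/5 = 0.8246

0.8246


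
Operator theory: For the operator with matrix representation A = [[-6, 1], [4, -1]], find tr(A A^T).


trace(A * A^T) = sum of squares of all entries
= (-6)^2 + 1^2 + 4^2 + (-1)^2
= 36 + 1 + 16 + 1
= 54

54


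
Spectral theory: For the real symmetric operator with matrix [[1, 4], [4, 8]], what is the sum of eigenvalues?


For a self-adjoint (symmetric) matrix, the eigenvalues are real.
The sum of eigenvalues equals the trace of the matrix.
trace = 1 + 8 = 9

9


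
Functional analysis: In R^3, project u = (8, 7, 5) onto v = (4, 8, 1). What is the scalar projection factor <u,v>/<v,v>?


Computing <u,v> = 8*4 + 7*8 + 5*1 = 93
Computing <v,v> = 4^2 + 8^2 + 1^2 = 81
Projection coefficient = 93/81 = 1.1481

1.1481


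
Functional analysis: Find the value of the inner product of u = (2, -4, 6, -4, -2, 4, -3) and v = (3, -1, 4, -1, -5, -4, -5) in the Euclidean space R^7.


Computing the standard inner product <u, v> = sum u_i * v_i
= 2*3 + -4*-1 + 6*4 + -4*-1 + -2*-5 + 4*-4 + -3*-5
= 6 + 4 + 24 + 4 + 10 + -16 + 15
= 47

47


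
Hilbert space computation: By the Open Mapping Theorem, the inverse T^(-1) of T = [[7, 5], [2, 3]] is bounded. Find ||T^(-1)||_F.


det(T) = 7*3 - 5*2 = 11
T^(-1) = (1/11) * [[3, -5], [-2, 7]] = [[0.2727, -0.4545], [-0.1818, 0.6364]]
||T^(-1)||_F^2 = 0.2727^2 + (-0.4545)^2 + (-0.1818)^2 + 0.6364^2 = 0.7190
||T^(-1)||_F = sqrt(0.7190) = 0.8479

0.8479


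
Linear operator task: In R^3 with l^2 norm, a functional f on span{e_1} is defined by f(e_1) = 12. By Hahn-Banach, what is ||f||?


The norm of f is given by ||f|| = sup_{||x||=1} |f(x)|.
On span{e_1}, ||e_1|| = 1, so ||f|| = |f(e_1)| / ||e_1||
= |12| / 1 = 12.0000

12.0000


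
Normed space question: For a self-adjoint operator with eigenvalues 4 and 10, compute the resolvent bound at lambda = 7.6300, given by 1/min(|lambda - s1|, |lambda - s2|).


dist(7.6300, {4, 10}) = min(|7.6300 - 4|, |7.6300 - 10|)
= min(3.6300, 2.3700) = 2.3700
Resolvent bound = 1/2.3700 = 0.4219

0.4219


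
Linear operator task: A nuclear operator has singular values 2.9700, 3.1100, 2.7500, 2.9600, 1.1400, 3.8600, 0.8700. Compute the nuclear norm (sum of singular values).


The nuclear norm is the sum of all singular values.
||T||_1 = 2.9700 + 3.1100 + 2.7500 + 2.9600 + 1.1400 + 3.8600 + 0.8700
= 17.6600

17.6600


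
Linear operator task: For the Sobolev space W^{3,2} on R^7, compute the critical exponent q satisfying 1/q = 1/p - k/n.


Using the Sobolev embedding formula: 1/q = 1/p - k/n
1/q = 1/2 - 3/7 = 1/14
q = 1/(1/14) = 14

14.0000


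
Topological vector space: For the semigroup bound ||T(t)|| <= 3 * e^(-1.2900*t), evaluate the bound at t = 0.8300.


||T(0.8300)|| <= 3 * exp(-1.2900 * 0.8300)
= 3 * exp(-1.0707)
= 3 * 0.3428
= 1.0283

1.0283


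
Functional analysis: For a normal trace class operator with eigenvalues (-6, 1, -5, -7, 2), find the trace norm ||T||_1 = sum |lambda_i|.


For a normal operator, singular values equal |eigenvalues|.
Trace norm = sum |lambda_i| = 6 + 1 + 5 + 7 + 2
= 21

21


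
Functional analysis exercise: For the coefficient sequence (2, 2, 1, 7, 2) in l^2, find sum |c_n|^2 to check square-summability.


sum |c_n|^2 = 2^2 + 2^2 + 1^2 + 7^2 + 2^2
= 4 + 4 + 1 + 49 + 4
= 62

62


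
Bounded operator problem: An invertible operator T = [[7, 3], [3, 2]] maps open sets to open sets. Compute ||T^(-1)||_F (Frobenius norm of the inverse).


det(T) = 7*2 - 3*3 = 5
T^(-1) = (1/5) * [[2, -3], [-3, 7]] = [[0.4000, -0.6000], [-0.6000, 1.4000]]
||T^(-1)||_F^2 = 0.4000^2 + (-0.6000)^2 + (-0.6000)^2 + 1.4000^2 = 2.8400
||T^(-1)||_F = sqrt(2.8400) = 1.6852

1.6852


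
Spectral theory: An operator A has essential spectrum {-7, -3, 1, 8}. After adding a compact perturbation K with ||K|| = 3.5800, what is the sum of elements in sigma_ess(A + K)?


By Weyl's theorem, the essential spectrum is invariant under compact perturbations.
sigma_ess(A + K) = sigma_ess(A) = {-7, -3, 1, 8}
Sum = -7 + -3 + 1 + 8 = -1

-1


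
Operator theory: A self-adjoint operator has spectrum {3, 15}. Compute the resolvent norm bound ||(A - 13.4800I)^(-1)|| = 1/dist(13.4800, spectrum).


dist(13.4800, {3, 15}) = min(|13.4800 - 3|, |13.4800 - 15|)
= min(10.4800, 1.5200) = 1.5200
Resolvent bound = 1/1.5200 = 0.6579

0.6579


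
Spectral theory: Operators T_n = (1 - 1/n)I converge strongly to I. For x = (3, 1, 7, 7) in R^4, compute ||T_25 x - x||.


T_25 x - x = (1 - 1/25)x - x = -x/25
||x|| = sqrt(108) = 10.3923
||T_25 x - x|| = ||x||/25 = 10.3923/25 = 0.4157

0.4157


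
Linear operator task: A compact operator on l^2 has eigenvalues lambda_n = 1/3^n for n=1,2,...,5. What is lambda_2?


The eigenvalue formula gives lambda_2 = 1/3^2
= 1/9
= 0.1111

0.1111


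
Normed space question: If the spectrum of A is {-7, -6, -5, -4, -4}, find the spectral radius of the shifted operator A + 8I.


Spectrum of A + 8I = {1, 2, 3, 4, 4}
Spectral radius = max |lambda| over the shifted spectrum
= max(1, 2, 3, 4, 4) = 4

4


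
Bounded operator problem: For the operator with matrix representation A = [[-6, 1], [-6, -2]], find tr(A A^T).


trace(A * A^T) = sum of squares of all entries
= (-6)^2 + 1^2 + (-6)^2 + (-2)^2
= 36 + 1 + 36 + 4
= 77

77


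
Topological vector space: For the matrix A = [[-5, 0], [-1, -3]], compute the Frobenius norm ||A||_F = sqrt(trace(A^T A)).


||A||_F^2 = sum a_ij^2
= (-5)^2 + 0^2 + (-1)^2 + (-3)^2
= 25 + 0 + 1 + 9 = 35
||A||_F = sqrt(35) = 5.9161

5.9161


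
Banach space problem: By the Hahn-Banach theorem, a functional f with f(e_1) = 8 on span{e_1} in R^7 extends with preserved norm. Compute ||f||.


The norm of f is given by ||f|| = sup_{||x||=1} |f(x)|.
On span{e_1}, ||e_1|| = 1, so ||f|| = |f(e_1)| / ||e_1||
= |8| / 1 = 8.0000

8.0000


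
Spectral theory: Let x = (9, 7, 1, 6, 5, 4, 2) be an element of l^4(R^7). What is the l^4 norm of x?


The l^4 norm = (sum |x_i|^4)^(1/4)
Sum of 4th powers = 6561 + 2401 + 1 + 1296 + 625 + 256 + 16 = 11156
||x||_4 = (11156)^(1/4) = 10.2773

10.2773


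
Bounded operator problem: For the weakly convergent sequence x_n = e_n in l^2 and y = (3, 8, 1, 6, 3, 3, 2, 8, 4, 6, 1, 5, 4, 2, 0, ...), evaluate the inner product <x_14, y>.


x_14 = e_14 is the standard basis vector with 1 in position 14.
<x_14, y> = y_14 = 2
As n -> infinity, <x_n, y> -> 0, confirming weak convergence of (x_n) to 0.

2


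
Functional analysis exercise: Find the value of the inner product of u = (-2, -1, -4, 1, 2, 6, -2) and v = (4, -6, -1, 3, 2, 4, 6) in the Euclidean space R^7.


Computing the standard inner product <u, v> = sum u_i * v_i
= -2*4 + -1*-6 + -4*-1 + 1*3 + 2*2 + 6*4 + -2*6
= -8 + 6 + 4 + 3 + 4 + 24 + -12
= 21

21


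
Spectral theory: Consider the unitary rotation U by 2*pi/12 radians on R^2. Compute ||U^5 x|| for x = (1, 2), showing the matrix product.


U is a rotation by theta = 2*pi/12
U^5 = rotation by 5*theta = 10*pi/12
cos(10*pi/12) = -0.8660, sin(10*pi/12) = 0.5000
U^5 x = (-0.8660 * 1 - 0.5000 * 2, 0.5000 * 1 + -0.8660 * 2)
= (-1.8660, -1.2321)
||U^5 x|| = sqrt((-1.8660)^2 + (-1.2321)^2) = sqrt(5.0000) = 2.2361

2.2361


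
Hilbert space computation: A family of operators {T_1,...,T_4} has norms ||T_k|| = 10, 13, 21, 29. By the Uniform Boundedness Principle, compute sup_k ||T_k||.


By the Uniform Boundedness Principle, the supremum of norms is finite.
sup_k ||T_k|| = max(10, 13, 21, 29) = 29

29


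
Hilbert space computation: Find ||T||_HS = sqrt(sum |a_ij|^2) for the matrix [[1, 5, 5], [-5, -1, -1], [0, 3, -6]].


The Hilbert-Schmidt norm is sqrt(sum of squares of all entries).
Sum of squares = 1^2 + 5^2 + 5^2 + (-5)^2 + (-1)^2 + (-1)^2 + 0^2 + 3^2 + (-6)^2
= 1 + 25 + 25 + 25 + 1 + 1 + 0 + 9 + 36 = 123
||T||_HS = sqrt(123) = 11.0905

11.0905


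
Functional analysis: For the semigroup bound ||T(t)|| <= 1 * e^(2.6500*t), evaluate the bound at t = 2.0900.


||T(2.0900)|| <= 1 * exp(2.6500 * 2.0900)
= 1 * exp(5.5385)
= 1 * 254.2963
= 254.2963

254.2963


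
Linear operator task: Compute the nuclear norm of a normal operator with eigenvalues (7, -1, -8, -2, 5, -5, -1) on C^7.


For a normal operator, singular values equal |eigenvalues|.
Trace norm = sum |lambda_i| = 7 + 1 + 8 + 2 + 5 + 5 + 1
= 29

29


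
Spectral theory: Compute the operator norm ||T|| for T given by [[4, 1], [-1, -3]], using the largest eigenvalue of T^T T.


A^T A = [[17, 7], [7, 10]]
trace(A^T A) = 27, det(A^T A) = 121
discriminant = 27^2 - 4*121 = 245
Largest eigenvalue of A^T A = (trace + sqrt(disc))/2 = 21.3262
||T|| = sqrt(21.3262) = 4.6180

4.6180


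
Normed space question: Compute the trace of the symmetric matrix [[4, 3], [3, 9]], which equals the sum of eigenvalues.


For a self-adjoint (symmetric) matrix, the eigenvalues are real.
The sum of eigenvalues equals the trace of the matrix.
trace = 4 + 9 = 13

13


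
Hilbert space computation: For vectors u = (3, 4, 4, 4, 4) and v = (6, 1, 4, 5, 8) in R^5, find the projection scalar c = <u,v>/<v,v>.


Computing <u,v> = 3*6 + 4*1 + 4*4 + 4*5 + 4*8 = 90
Computing <v,v> = 6^2 + 1^2 + 4^2 + 5^2 + 8^2 = 142
Projection coefficient = 90/142 = 0.6338

0.6338


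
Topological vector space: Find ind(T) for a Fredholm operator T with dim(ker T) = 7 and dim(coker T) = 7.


The Fredholm index is defined as ind(T) = dim(ker T) - dim(coker T)
= 7 - 7
= 0

0


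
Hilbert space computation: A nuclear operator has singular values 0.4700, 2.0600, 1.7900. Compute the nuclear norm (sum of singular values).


The nuclear norm is the sum of all singular values.
||T||_1 = 0.4700 + 2.0600 + 1.7900
= 4.3200

4.3200


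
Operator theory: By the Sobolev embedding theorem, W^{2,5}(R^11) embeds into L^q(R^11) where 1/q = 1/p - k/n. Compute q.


Using the Sobolev embedding formula: 1/q = 1/p - k/n
1/q = 1/5 - 2/11 = 1/55
q = 1/(1/55) = 55

55.0000


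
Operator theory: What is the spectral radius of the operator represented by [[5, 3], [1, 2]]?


For a 2x2 matrix, eigenvalues satisfy lambda^2 - (trace)*lambda + det = 0
trace = 5 + 2 = 7
det = 5*2 - 3*1 = 7
discriminant = 7^2 - 4*(7) = 21
spectral radius = max |eigenvalue| = 5.7913

5.7913


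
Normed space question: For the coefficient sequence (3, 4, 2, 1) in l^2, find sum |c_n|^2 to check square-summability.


sum |c_n|^2 = 3^2 + 4^2 + 2^2 + 1^2
= 9 + 16 + 4 + 1
= 30

30


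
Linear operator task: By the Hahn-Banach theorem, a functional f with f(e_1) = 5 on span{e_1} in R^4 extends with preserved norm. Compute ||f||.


The norm of f is given by ||f|| = sup_{||x||=1} |f(x)|.
On span{e_1}, ||e_1|| = 1, so ||f|| = |f(e_1)| / ||e_1||
= |5| / 1 = 5.0000

5.0000


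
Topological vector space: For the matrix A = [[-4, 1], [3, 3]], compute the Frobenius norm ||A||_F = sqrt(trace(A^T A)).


||A||_F^2 = sum a_ij^2
= (-4)^2 + 1^2 + 3^2 + 3^2
= 16 + 1 + 9 + 9 = 35
||A||_F = sqrt(35) = 5.9161

5.9161


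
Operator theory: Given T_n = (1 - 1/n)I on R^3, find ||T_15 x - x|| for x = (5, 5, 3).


T_15 x - x = (1 - 1/15)x - x = -x/15
||x|| = sqrt(59) = 7.6811
||T_15 x - x|| = ||x||/15 = 7.6811/15 = 0.5121

0.5121


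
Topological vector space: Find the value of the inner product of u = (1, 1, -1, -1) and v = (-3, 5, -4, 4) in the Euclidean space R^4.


Computing the standard inner product <u, v> = sum u_i * v_i
= 1*-3 + 1*5 + -1*-4 + -1*4
= -3 + 5 + 4 + -4
= 2

2


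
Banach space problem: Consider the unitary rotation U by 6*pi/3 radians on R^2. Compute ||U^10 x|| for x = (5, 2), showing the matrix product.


U is a rotation by theta = 6*pi/3
U^10 = rotation by 10*theta = 60*pi/3 = 0*pi/3 (mod 2*pi)
cos(0*pi/3) = 1.0000, sin(0*pi/3) = 0.0000
U^10 x = (1.0000 * 5 - 0.0000 * 2, 0.0000 * 5 + 1.0000 * 2)
= (5.0000, 2.0000)
||U^10 x|| = sqrt(5.0000^2 + 2.0000^2) = sqrt(29.0000) = 5.3852

5.3852


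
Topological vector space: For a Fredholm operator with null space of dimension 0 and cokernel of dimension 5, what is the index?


The Fredholm index is defined as ind(T) = dim(ker T) - dim(coker T)
= 0 - 5
= -5

-5


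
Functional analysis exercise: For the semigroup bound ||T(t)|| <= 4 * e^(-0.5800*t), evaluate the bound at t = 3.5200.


||T(3.5200)|| <= 4 * exp(-0.5800 * 3.5200)
= 4 * exp(-2.0416)
= 4 * 0.1298
= 0.5193

0.5193


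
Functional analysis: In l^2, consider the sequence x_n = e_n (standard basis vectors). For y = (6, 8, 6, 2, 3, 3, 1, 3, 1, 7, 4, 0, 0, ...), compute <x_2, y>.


x_2 = e_2 is the standard basis vector with 1 in position 2.
<x_2, y> = y_2 = 8
As n -> infinity, <x_n, y> -> 0, confirming weak convergence of (x_n) to 0.

8


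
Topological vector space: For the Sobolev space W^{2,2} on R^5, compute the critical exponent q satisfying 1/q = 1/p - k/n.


Using the Sobolev embedding formula: 1/q = 1/p - k/n
1/q = 1/2 - 2/5 = 1/10
q = 1/(1/10) = 10

10.0000


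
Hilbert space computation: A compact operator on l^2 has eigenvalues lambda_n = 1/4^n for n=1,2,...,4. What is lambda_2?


The eigenvalue formula gives lambda_2 = 1/4^2
= 1/16
= 0.0625

0.0625


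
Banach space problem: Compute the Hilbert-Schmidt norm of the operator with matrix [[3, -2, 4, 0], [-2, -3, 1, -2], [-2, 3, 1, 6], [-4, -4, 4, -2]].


The Hilbert-Schmidt norm is sqrt(sum of squares of all entries).
Sum of squares = 3^2 + (-2)^2 + 4^2 + 0^2 + (-2)^2 + (-3)^2 + 1^2 + (-2)^2 + (-2)^2 + 3^2 + 1^2 + 6^2 + (-4)^2 + (-4)^2 + 4^2 + (-2)^2
= 9 + 4 + 16 + 0 + 4 + 9 + 1 + 4 + 4 + 9 + 1 + 36 + 16 + 16 + 16 + 4 = 149
||T||_HS = sqrt(149) = 12.2066

12.2066


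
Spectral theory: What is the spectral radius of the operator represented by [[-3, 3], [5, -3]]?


For a 2x2 matrix, eigenvalues satisfy lambda^2 - (trace)*lambda + det = 0
trace = -3 + -3 = -6
det = -3*-3 - 3*5 = -6
discriminant = (-6)^2 - 4*(-6) = 60
spectral radius = max |eigenvalue| = 6.8730

6.8730


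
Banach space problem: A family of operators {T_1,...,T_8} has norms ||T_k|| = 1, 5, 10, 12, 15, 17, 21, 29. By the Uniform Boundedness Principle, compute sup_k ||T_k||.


By the Uniform Boundedness Principle, the supremum of norms is finite.
sup_k ||T_k|| = max(1, 5, 10, 12, 15, 17, 21, 29) = 29

29


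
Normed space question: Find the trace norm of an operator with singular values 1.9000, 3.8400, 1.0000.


The nuclear norm is the sum of all singular values.
||T||_1 = 1.9000 + 3.8400 + 1.0000
= 6.7400

6.7400


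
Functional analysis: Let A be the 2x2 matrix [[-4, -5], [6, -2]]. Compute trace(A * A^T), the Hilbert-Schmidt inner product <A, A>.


trace(A * A^T) = sum of squares of all entries
= (-4)^2 + (-5)^2 + 6^2 + (-2)^2
= 16 + 25 + 36 + 4
= 81

81


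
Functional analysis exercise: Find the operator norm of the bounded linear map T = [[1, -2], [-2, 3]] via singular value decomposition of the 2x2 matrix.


A^T A = [[5, -8], [-8, 13]]
trace(A^T A) = 18, det(A^T A) = 1
discriminant = 18^2 - 4*1 = 320
Largest eigenvalue of A^T A = (trace + sqrt(disc))/2 = 17.9443
||T|| = sqrt(17.9443) = 4.2361

4.2361


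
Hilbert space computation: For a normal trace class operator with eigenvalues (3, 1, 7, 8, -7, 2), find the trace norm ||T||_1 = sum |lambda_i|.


For a normal operator, singular values equal |eigenvalues|.
Trace norm = sum |lambda_i| = 3 + 1 + 7 + 8 + 7 + 2
= 28

28


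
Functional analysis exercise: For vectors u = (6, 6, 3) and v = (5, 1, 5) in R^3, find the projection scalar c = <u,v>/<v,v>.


Computing <u,v> = 6*5 + 6*1 + 3*5 = 51
Computing <v,v> = 5^2 + 1^2 + 5^2 = 51
Projection coefficient = 51/51 = 1.0000

1.0000


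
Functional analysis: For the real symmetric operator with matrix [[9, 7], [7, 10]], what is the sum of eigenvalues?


For a self-adjoint (symmetric) matrix, the eigenvalues are real.
The sum of eigenvalues equals the trace of the matrix.
trace = 9 + 10 = 19

19


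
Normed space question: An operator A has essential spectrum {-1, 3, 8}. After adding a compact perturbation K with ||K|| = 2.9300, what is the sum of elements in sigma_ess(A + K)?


By Weyl's theorem, the essential spectrum is invariant under compact perturbations.
sigma_ess(A + K) = sigma_ess(A) = {-1, 3, 8}
Sum = -1 + 3 + 8 = 10

10


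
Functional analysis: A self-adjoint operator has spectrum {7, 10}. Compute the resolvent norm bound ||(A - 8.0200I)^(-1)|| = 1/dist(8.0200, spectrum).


dist(8.0200, {7, 10}) = min(|8.0200 - 7|, |8.0200 - 10|)
= min(1.0200, 1.9800) = 1.0200
Resolvent bound = 1/1.0200 = 0.9804

0.9804


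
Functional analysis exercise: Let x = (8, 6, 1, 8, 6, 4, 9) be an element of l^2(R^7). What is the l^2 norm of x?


The l^2 norm = (sum |x_i|^2)^(1/2)
Sum of 2th powers = 64 + 36 + 1 + 64 + 36 + 16 + 81 = 298
||x||_2 = (298)^(1/2) = 17.2627

17.2627


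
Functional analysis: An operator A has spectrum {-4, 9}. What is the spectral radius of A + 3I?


Spectrum of A + 3I = {-1, 12}
Spectral radius = max |lambda| over the shifted spectrum
= max(1, 12) = 12

12


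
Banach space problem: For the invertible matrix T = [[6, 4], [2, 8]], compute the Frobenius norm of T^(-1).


det(T) = 6*8 - 4*2 = 40
T^(-1) = (1/40) * [[8, -4], [-2, 6]] = [[0.2000, -0.1000], [-0.0500, 0.1500]]
||T^(-1)||_F^2 = 0.2000^2 + (-0.1000)^2 + (-0.0500)^2 + 0.1500^2 = 0.0750
||T^(-1)||_F = sqrt(0.0750) = 0.2739

0.2739


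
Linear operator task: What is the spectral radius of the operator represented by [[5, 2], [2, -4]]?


For a 2x2 matrix, eigenvalues satisfy lambda^2 - (trace)*lambda + det = 0
trace = 5 + -4 = 1
det = 5*-4 - 2*2 = -24
discriminant = 1^2 - 4*(-24) = 97
spectral radius = max |eigenvalue| = 5.4244

5.4244


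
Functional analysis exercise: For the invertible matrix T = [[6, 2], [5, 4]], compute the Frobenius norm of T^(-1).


det(T) = 6*4 - 2*5 = 14
T^(-1) = (1/14) * [[4, -2], [-5, 6]] = [[0.2857, -0.1429], [-0.3571, 0.4286]]
||T^(-1)||_F^2 = 0.2857^2 + (-0.1429)^2 + (-0.3571)^2 + 0.4286^2 = 0.4133
||T^(-1)||_F = sqrt(0.4133) = 0.6429

0.6429


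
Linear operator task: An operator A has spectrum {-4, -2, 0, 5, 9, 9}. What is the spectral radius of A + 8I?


Spectrum of A + 8I = {4, 6, 8, 13, 17, 17}
Spectral radius = max |lambda| over the shifted spectrum
= max(4, 6, 8, 13, 17, 17) = 17

17


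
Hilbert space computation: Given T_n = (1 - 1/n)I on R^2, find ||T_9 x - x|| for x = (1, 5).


T_9 x - x = (1 - 1/9)x - x = -x/9
||x|| = sqrt(26) = 5.0990
||T_9 x - x|| = ||x||/9 = 5.0990/9 = 0.5666

0.5666


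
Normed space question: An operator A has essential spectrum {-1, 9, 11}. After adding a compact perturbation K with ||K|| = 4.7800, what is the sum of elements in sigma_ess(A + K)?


By Weyl's theorem, the essential spectrum is invariant under compact perturbations.
sigma_ess(A + K) = sigma_ess(A) = {-1, 9, 11}
Sum = -1 + 9 + 11 = 19

19


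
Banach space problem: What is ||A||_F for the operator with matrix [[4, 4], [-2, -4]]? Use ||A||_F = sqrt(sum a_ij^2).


||A||_F^2 = sum a_ij^2
= 4^2 + 4^2 + (-2)^2 + (-4)^2
= 16 + 16 + 4 + 16 = 52
||A||_F = sqrt(52) = 7.2111

7.2111


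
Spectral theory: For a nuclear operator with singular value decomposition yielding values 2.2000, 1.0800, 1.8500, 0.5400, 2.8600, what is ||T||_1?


The nuclear norm is the sum of all singular values.
||T||_1 = 2.2000 + 1.0800 + 1.8500 + 0.5400 + 2.8600
= 8.5300

8.5300


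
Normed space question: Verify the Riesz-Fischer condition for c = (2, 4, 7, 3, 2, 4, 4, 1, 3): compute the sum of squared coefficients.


sum |c_n|^2 = 2^2 + 4^2 + 7^2 + 3^2 + 2^2 + 4^2 + 4^2 + 1^2 + 3^2
= 4 + 16 + 49 + 9 + 4 + 16 + 16 + 1 + 9
= 124

124


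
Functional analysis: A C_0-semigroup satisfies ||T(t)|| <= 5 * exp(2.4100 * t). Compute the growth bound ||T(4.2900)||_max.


||T(4.2900)|| <= 5 * exp(2.4100 * 4.2900)
= 5 * exp(10.3389)
= 5 * 30912.0081
= 154560.0406

154560.0406


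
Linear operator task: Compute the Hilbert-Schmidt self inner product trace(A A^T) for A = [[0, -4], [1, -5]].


trace(A * A^T) = sum of squares of all entries
= 0^2 + (-4)^2 + 1^2 + (-5)^2
= 0 + 16 + 1 + 25
= 42

42


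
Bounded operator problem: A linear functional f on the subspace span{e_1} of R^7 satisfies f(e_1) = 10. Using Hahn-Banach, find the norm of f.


The norm of f is given by ||f|| = sup_{||x||=1} |f(x)|.
On span{e_1}, ||e_1|| = 1, so ||f|| = |f(e_1)| / ||e_1||
= |10| / 1 = 10.0000

10.0000


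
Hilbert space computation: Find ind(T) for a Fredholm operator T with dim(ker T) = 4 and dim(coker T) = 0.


The Fredholm index is defined as ind(T) = dim(ker T) - dim(coker T)
= 4 - 0
= 4

4


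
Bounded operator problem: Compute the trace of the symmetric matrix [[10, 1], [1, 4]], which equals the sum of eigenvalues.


For a self-adjoint (symmetric) matrix, the eigenvalues are real.
The sum of eigenvalues equals the trace of the matrix.
trace = 10 + 4 = 14

14


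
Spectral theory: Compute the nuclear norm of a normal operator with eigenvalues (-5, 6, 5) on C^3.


For a normal operator, singular values equal |eigenvalues|.
Trace norm = sum |lambda_i| = 5 + 6 + 5
= 16

16


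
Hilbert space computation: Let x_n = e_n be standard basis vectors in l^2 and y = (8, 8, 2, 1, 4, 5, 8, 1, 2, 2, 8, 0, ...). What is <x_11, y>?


x_11 = e_11 is the standard basis vector with 1 in position 11.
<x_11, y> = y_11 = 8
As n -> infinity, <x_n, y> -> 0, confirming weak convergence of (x_n) to 0.

8


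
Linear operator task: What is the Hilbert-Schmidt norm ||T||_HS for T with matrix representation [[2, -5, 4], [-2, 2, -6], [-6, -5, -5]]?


The Hilbert-Schmidt norm is sqrt(sum of squares of all entries).
Sum of squares = 2^2 + (-5)^2 + 4^2 + (-2)^2 + 2^2 + (-6)^2 + (-6)^2 + (-5)^2 + (-5)^2
= 4 + 25 + 16 + 4 + 4 + 36 + 36 + 25 + 25 = 175
||T||_HS = sqrt(175) = 13.2288

13.2288


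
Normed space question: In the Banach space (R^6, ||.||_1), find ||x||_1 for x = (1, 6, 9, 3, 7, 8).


The l^1 norm equals the sum of absolute values of all components.
||x||_1 = 1 + 6 + 9 + 3 + 7 + 8
= 34

34.0000


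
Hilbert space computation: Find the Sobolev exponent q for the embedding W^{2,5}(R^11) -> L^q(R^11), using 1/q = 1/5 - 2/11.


Using the Sobolev embedding formula: 1/q = 1/p - k/n
1/q = 1/5 - 2/11 = 1/55
q = 1/(1/55) = 55

55.0000


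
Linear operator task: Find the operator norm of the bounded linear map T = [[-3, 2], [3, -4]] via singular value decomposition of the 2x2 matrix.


A^T A = [[18, -18], [-18, 20]]
trace(A^T A) = 38, det(A^T A) = 36
discriminant = 38^2 - 4*36 = 1300
Largest eigenvalue of A^T A = (trace + sqrt(disc))/2 = 37.0278
||T|| = sqrt(37.0278) = 6.0850

6.0850


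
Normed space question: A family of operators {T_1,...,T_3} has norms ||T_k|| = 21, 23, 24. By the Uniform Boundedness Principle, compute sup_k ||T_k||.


By the Uniform Boundedness Principle, the supremum of norms is finite.
sup_k ||T_k|| = max(21, 23, 24) = 24

24


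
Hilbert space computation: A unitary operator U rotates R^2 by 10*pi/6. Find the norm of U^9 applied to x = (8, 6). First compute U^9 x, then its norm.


U is a rotation by theta = 10*pi/6
U^9 = rotation by 9*theta = 90*pi/6 = 6*pi/6 (mod 2*pi)
cos(6*pi/6) = -1.0000, sin(6*pi/6) = 0.0000
U^9 x = (-1.0000 * 8 - 0.0000 * 6, 0.0000 * 8 + -1.0000 * 6)
= (-8.0000, -6.0000)
||U^9 x|| = sqrt((-8.0000)^2 + (-6.0000)^2) = sqrt(100.0000) = 10.0000

10.0000


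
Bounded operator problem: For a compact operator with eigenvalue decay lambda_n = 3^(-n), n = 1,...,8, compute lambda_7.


The eigenvalue formula gives lambda_7 = 1/3^7
= 1/2187
= 4.5725e-04

4.5725e-04


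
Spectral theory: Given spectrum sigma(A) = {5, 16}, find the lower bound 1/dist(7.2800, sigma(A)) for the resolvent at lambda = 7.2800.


dist(7.2800, {5, 16}) = min(|7.2800 - 5|, |7.2800 - 16|)
= min(2.2800, 8.7200) = 2.2800
Resolvent bound = 1/2.2800 = 0.4386

0.4386


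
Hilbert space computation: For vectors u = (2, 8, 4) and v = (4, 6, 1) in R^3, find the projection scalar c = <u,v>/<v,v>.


Computing <u,v> = 2*4 + 8*6 + 4*1 = 60
Computing <v,v> = 4^2 + 6^2 + 1^2 = 53
Projection coefficient = 60/53 = 1.1321

1.1321


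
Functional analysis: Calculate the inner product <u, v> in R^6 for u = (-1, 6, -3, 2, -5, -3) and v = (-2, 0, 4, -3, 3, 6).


Computing the standard inner product <u, v> = sum u_i * v_i
= -1*-2 + 6*0 + -3*4 + 2*-3 + -5*3 + -3*6
= 2 + 0 + -12 + -6 + -15 + -18
= -49

-49


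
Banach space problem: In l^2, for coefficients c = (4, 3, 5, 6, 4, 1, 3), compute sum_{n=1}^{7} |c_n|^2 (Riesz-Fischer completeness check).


sum |c_n|^2 = 4^2 + 3^2 + 5^2 + 6^2 + 4^2 + 1^2 + 3^2
= 16 + 9 + 25 + 36 + 16 + 1 + 9
= 112

112


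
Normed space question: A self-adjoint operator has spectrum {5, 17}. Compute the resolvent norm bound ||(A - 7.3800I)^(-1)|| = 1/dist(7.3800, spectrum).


dist(7.3800, {5, 17}) = min(|7.3800 - 5|, |7.3800 - 17|)
= min(2.3800, 9.6200) = 2.3800
Resolvent bound = 1/2.3800 = 0.4202

0.4202


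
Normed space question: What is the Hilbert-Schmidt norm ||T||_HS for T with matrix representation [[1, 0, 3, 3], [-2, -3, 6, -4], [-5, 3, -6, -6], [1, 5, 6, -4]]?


The Hilbert-Schmidt norm is sqrt(sum of squares of all entries).
Sum of squares = 1^2 + 0^2 + 3^2 + 3^2 + (-2)^2 + (-3)^2 + 6^2 + (-4)^2 + (-5)^2 + 3^2 + (-6)^2 + (-6)^2 + 1^2 + 5^2 + 6^2 + (-4)^2
= 1 + 0 + 9 + 9 + 4 + 9 + 36 + 16 + 25 + 9 + 36 + 36 + 1 + 25 + 36 + 16 = 268
||T||_HS = sqrt(268) = 16.3707

16.3707


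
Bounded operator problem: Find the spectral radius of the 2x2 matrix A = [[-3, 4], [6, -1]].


For a 2x2 matrix, eigenvalues satisfy lambda^2 - (trace)*lambda + det = 0
trace = -3 + -1 = -4
det = -3*-1 - 4*6 = -21
discriminant = (-4)^2 - 4*(-21) = 100
spectral radius = max |eigenvalue| = 7.0000

7.0000


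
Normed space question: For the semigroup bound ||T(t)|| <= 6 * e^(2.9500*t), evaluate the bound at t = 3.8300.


||T(3.8300)|| <= 6 * exp(2.9500 * 3.8300)
= 6 * exp(11.2985)
= 6 * 80700.4960
= 484202.9758

484202.9758


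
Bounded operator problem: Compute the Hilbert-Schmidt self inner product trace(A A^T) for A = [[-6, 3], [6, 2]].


trace(A * A^T) = sum of squares of all entries
= (-6)^2 + 3^2 + 6^2 + 2^2
= 36 + 9 + 36 + 4
= 85

85


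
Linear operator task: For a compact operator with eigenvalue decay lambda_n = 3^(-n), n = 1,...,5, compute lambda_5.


The eigenvalue formula gives lambda_5 = 1/3^5
= 1/243
= 0.0041

0.0041


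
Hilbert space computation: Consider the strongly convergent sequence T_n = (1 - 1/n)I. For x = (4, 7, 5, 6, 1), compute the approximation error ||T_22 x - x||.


T_22 x - x = (1 - 1/22)x - x = -x/22
||x|| = sqrt(127) = 11.2694
||T_22 x - x|| = ||x||/22 = 11.2694/22 = 0.5122

0.5122


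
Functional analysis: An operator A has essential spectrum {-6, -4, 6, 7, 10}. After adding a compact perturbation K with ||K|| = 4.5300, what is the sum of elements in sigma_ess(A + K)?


By Weyl's theorem, the essential spectrum is invariant under compact perturbations.
sigma_ess(A + K) = sigma_ess(A) = {-6, -4, 6, 7, 10}
Sum = -6 + -4 + 6 + 7 + 10 = 13

13


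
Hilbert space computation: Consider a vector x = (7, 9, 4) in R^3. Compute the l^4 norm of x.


The l^4 norm = (sum |x_i|^4)^(1/4)
Sum of 4th powers = 2401 + 6561 + 256 = 9218
||x||_4 = (9218)^(1/4) = 9.7985

9.7985


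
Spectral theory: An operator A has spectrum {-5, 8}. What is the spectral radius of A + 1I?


Spectrum of A + 1I = {-4, 9}
Spectral radius = max |lambda| over the shifted spectrum
= max(4, 9) = 9

9


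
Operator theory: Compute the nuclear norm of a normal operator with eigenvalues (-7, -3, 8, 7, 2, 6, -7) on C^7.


For a normal operator, singular values equal |eigenvalues|.
Trace norm = sum |lambda_i| = 7 + 3 + 8 + 7 + 2 + 6 + 7
= 40

40


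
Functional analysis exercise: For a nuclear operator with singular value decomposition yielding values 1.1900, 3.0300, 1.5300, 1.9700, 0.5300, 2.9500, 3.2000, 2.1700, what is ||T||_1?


The nuclear norm is the sum of all singular values.
||T||_1 = 1.1900 + 3.0300 + 1.5300 + 1.9700 + 0.5300 + 2.9500 + 3.2000 + 2.1700
= 16.5700

16.5700


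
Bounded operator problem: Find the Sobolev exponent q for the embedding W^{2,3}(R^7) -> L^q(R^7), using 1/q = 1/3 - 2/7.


Using the Sobolev embedding formula: 1/q = 1/p - k/n
1/q = 1/3 - 2/7 = 1/21
q = 1/(1/21) = 21

21.0000


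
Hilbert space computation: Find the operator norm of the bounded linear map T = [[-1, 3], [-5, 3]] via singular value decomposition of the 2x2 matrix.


A^T A = [[26, -18], [-18, 18]]
trace(A^T A) = 44, det(A^T A) = 144
discriminant = 44^2 - 4*144 = 1360
Largest eigenvalue of A^T A = (trace + sqrt(disc))/2 = 40.4391
||T|| = sqrt(40.4391) = 6.3592

6.3592


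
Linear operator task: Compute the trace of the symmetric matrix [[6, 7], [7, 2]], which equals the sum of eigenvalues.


For a self-adjoint (symmetric) matrix, the eigenvalues are real.
The sum of eigenvalues equals the trace of the matrix.
trace = 6 + 2 = 8

8


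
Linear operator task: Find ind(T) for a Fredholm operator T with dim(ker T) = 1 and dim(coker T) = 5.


The Fredholm index is defined as ind(T) = dim(ker T) - dim(coker T)
= 1 - 5
= -4

-4


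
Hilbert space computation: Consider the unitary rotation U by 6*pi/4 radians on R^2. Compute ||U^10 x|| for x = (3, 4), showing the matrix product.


U is a rotation by theta = 6*pi/4
U^10 = rotation by 10*theta = 60*pi/4 = 4*pi/4 (mod 2*pi)
cos(4*pi/4) = -1.0000, sin(4*pi/4) = 0.0000
U^10 x = (-1.0000 * 3 - 0.0000 * 4, 0.0000 * 3 + -1.0000 * 4)
= (-3.0000, -4.0000)
||U^10 x|| = sqrt((-3.0000)^2 + (-4.0000)^2) = sqrt(25.0000) = 5.0000

5.0000


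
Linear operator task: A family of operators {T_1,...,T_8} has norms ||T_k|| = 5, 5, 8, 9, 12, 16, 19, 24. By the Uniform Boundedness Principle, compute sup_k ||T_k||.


By the Uniform Boundedness Principle, the supremum of norms is finite.
sup_k ||T_k|| = max(5, 5, 8, 9, 12, 16, 19, 24) = 24

24


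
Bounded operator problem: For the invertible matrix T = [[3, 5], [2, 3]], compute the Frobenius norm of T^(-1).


det(T) = 3*3 - 5*2 = -1
T^(-1) = (1/-1) * [[3, -5], [-2, 3]] = [[-3.0000, 5.0000], [2.0000, -3.0000]]
||T^(-1)||_F^2 = (-3.0000)^2 + 5.0000^2 + 2.0000^2 + (-3.0000)^2 = 47.0000
||T^(-1)||_F = sqrt(47.0000) = 6.8557

6.8557


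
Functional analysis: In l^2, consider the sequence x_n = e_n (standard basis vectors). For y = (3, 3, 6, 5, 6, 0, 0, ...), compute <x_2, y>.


x_2 = e_2 is the standard basis vector with 1 in position 2.
<x_2, y> = y_2 = 3
As n -> infinity, <x_n, y> -> 0, confirming weak convergence of (x_n) to 0.

3


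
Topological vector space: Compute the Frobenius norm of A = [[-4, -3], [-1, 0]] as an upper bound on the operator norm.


||A||_F^2 = sum a_ij^2
= (-4)^2 + (-3)^2 + (-1)^2 + 0^2
= 16 + 9 + 1 + 0 = 26
||A||_F = sqrt(26) = 5.0990

5.0990
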